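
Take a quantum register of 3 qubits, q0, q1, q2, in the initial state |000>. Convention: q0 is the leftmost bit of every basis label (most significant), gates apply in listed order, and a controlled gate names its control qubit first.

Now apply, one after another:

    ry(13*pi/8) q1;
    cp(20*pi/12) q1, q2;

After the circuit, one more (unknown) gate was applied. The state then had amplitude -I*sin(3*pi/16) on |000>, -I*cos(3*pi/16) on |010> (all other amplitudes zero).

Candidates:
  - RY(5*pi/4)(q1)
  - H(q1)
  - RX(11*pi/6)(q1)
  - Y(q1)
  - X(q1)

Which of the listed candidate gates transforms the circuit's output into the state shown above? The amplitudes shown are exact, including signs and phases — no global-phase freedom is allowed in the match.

The unique candidate consistent with the amplitudes is Y(q1).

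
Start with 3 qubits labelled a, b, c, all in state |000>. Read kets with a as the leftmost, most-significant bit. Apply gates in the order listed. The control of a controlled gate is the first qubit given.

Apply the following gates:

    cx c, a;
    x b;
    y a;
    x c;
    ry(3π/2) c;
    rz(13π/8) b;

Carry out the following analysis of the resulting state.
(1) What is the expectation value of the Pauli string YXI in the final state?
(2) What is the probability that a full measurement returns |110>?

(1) The observable YXI averages to 0.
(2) The probability of measuring |110> is 1/2.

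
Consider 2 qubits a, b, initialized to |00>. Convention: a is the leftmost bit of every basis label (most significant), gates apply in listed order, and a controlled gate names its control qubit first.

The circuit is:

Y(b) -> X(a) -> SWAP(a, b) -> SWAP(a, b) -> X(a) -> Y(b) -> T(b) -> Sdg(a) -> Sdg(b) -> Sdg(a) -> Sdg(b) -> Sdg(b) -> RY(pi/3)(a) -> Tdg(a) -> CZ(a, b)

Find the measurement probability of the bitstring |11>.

Outcome |11> occurs with probability 0.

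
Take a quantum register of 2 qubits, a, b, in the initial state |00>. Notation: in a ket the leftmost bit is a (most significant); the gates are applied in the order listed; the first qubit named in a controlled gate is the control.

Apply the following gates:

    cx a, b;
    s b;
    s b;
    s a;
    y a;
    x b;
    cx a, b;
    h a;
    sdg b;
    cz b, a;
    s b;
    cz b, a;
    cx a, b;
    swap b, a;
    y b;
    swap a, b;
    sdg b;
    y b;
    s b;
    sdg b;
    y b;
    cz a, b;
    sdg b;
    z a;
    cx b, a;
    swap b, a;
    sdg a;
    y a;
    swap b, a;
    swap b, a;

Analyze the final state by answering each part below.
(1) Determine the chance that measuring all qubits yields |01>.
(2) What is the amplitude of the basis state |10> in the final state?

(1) The probability of measuring |01> is 1/2. Key observation: steps 18-21 multiply out to the identity, so the circuit reduces to the remaining gates.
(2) The final state's coefficient on |10> equals 0.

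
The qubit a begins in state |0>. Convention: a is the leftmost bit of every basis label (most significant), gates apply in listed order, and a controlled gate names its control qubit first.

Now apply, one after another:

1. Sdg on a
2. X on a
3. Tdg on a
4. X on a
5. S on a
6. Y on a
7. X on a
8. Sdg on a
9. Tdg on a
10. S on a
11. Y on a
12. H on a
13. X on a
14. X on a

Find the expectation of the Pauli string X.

In the final state, X has expectation -1.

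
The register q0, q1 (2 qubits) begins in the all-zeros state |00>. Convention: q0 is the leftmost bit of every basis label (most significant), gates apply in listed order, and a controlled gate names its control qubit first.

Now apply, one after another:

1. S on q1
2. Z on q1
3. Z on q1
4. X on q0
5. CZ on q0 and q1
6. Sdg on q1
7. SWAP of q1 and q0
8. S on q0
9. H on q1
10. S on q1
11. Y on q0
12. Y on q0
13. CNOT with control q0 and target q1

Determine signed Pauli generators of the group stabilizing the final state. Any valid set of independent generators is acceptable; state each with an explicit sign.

The stabilizer group can be generated by -IY, +ZI, among other valid generating sets.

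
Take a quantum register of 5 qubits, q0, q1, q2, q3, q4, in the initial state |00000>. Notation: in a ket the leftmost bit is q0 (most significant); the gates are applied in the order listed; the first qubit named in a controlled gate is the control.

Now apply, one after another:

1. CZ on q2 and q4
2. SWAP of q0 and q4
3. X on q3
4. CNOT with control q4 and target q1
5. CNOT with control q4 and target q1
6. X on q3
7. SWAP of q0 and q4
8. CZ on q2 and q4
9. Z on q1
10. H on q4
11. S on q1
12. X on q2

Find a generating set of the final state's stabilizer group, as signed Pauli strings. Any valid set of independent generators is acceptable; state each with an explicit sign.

The final state is stabilized by the group generated by +IIIIX, +ZIIII, +IZIII, -IIZII, +IIIZI; other independent generating sets are equally valid. Key observation: the block from step 1 through step 8 cancels to the identity and can be dropped.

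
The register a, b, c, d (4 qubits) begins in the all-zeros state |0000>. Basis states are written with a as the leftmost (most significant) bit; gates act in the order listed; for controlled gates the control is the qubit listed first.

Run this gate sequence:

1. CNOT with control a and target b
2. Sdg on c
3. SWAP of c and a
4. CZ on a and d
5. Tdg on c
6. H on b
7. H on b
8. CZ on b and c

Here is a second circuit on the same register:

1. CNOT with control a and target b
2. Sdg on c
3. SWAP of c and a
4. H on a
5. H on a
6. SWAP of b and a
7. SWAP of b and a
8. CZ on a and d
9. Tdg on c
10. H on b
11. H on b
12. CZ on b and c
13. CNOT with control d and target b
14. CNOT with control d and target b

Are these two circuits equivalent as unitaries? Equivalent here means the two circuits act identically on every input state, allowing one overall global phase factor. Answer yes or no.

Yes: on every input state the two circuits agree up to one overall phase factor.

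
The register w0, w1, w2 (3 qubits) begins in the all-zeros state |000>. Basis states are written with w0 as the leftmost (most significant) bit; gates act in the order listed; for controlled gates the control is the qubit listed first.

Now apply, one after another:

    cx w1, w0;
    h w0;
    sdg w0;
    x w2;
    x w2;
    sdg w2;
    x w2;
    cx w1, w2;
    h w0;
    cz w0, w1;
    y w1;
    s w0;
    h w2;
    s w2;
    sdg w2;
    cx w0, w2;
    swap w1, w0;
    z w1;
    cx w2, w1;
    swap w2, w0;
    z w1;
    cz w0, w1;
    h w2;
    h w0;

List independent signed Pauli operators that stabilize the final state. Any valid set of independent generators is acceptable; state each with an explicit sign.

The final state is stabilized by the group generated by +XXI, -IIX, +ZZI; other independent generating sets are equally valid.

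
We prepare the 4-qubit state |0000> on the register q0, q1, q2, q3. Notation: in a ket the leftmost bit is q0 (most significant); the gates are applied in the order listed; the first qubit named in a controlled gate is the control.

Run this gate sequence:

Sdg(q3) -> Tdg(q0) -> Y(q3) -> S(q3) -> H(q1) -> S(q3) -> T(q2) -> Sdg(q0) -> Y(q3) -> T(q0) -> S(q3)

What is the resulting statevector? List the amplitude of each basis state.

After the circuit, the state carries amplitude -sqrt(2)/2 on |0000>, -sqrt(2)/2 on |0100>, and 0 on every other basis state.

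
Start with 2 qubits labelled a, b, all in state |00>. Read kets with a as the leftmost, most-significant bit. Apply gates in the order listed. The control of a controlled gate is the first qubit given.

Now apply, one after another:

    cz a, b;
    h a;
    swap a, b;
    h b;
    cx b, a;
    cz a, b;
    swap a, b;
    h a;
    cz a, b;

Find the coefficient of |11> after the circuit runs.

|11> carries amplitude 0 in the final state.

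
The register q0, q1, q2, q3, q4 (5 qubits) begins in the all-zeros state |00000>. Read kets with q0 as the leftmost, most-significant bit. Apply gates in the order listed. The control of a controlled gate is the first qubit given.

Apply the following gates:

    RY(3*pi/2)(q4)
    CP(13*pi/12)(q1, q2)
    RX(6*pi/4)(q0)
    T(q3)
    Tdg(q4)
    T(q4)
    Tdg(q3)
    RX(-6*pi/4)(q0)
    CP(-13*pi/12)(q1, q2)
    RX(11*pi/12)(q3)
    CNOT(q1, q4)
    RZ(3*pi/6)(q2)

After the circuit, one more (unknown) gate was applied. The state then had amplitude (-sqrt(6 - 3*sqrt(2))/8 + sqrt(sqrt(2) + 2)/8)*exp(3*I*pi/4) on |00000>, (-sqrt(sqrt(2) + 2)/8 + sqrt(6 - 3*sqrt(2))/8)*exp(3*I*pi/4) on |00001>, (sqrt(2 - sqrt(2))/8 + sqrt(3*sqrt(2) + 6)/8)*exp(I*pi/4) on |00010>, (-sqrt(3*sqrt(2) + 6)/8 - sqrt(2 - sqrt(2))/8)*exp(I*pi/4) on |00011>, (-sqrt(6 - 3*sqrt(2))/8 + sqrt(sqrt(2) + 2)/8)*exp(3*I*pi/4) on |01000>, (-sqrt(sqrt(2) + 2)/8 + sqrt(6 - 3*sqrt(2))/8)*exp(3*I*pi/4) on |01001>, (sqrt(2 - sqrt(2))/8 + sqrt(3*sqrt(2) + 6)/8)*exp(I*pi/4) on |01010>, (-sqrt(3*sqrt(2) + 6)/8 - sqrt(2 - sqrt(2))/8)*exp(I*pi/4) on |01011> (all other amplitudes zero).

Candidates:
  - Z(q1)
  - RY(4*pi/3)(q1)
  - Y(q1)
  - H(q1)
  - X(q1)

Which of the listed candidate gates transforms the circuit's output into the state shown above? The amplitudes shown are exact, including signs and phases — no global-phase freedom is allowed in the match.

The unique candidate consistent with the amplitudes is H(q1). Key observation: steps 2-9 multiply out to the identity, so the circuit reduces to the remaining gates.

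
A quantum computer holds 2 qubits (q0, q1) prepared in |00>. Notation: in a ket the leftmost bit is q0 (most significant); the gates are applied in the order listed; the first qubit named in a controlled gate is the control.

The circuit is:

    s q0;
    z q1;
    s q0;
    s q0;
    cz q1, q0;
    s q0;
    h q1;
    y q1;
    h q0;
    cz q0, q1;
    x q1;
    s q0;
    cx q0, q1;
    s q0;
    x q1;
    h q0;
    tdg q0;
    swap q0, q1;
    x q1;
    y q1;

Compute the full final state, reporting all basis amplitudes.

The resulting statevector has amplitude 0 on |00>, -sqrt(2)*exp(3*I*pi/4)/2 on |01>, sqrt(2)/2 on |10>, 0 on |11>.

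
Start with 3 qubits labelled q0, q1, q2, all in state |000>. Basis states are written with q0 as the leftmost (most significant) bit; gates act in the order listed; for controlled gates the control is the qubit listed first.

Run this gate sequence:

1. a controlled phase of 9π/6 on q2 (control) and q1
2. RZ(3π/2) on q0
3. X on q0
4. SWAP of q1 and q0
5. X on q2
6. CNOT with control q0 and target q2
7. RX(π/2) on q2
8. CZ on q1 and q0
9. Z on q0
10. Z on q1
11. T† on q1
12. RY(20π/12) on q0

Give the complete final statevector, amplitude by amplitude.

The final amplitudes are 0 on |000>, 0 on |001>, sqrt(6)*I/4 on |010>, -sqrt(6)/4 on |011>, 0 on |100>, 0 on |101>, -sqrt(2)*I/4 on |110>, sqrt(2)/4 on |111>.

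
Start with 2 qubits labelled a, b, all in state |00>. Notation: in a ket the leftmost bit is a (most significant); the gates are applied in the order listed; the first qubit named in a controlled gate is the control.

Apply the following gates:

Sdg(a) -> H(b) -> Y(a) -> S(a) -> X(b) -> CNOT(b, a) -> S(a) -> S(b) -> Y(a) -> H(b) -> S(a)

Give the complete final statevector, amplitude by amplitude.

After the circuit, the state carries amplitude -1/2 on |00>, -1/2 on |01>, I/2 on |10>, -I/2 on |11>.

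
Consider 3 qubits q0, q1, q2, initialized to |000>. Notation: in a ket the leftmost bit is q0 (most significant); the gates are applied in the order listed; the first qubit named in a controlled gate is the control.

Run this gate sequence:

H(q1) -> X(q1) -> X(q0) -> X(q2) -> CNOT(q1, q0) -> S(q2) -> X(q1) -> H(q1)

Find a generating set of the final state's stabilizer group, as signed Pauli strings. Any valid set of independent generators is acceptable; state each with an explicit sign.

The stabilizer group can be generated by +XZI, +ZXI, -IIZ, among other valid generating sets.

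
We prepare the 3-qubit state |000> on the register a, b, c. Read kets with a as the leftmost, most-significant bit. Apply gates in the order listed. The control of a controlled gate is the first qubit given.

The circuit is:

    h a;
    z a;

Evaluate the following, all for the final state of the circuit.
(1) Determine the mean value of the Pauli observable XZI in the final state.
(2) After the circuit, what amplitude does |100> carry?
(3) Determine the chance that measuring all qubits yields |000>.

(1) The expectation value of XZI is -1.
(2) |100> carries amplitude -sqrt(2)/2 in the final state.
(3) Outcome |000> occurs with probability 1/2.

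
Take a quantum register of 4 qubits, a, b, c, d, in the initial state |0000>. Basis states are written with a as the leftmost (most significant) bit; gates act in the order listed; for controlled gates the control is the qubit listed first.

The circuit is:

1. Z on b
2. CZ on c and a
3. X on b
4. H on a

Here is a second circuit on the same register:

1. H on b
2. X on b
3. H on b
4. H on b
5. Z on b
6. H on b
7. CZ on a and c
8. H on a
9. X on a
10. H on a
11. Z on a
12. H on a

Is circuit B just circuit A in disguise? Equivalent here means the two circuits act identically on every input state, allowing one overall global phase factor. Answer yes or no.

Yes: on every input state the two circuits agree up to one overall phase factor.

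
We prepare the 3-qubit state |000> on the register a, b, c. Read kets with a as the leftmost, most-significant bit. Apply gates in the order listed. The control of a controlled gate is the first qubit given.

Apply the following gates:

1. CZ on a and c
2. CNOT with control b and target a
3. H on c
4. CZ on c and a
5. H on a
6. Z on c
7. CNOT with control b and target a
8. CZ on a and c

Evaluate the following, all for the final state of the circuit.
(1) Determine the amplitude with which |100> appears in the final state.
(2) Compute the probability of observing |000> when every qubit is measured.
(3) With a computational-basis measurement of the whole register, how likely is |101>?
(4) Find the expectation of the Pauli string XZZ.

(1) |100> carries amplitude 1/2 in the final state.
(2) The probability of measuring |000> is 1/4.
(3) A full measurement returns |101> with probability 1/4.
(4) In the final state, XZZ has expectation 1.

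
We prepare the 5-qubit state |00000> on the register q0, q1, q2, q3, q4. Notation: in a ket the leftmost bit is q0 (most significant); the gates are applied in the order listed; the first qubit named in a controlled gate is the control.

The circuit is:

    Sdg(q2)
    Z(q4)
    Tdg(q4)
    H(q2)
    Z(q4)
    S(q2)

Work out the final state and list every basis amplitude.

The final amplitudes are sqrt(2)/2 on |00000>, sqrt(2)*I/2 on |00100>, and 0 on every other basis state.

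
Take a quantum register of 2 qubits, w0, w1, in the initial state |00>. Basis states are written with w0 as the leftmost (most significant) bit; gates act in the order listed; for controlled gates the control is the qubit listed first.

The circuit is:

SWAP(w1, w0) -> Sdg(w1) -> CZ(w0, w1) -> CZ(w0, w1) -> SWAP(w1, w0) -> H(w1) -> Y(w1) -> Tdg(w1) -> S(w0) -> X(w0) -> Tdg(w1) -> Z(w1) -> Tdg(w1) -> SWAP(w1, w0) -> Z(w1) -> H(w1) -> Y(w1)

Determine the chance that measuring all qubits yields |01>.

Outcome |01> occurs with probability 1/4.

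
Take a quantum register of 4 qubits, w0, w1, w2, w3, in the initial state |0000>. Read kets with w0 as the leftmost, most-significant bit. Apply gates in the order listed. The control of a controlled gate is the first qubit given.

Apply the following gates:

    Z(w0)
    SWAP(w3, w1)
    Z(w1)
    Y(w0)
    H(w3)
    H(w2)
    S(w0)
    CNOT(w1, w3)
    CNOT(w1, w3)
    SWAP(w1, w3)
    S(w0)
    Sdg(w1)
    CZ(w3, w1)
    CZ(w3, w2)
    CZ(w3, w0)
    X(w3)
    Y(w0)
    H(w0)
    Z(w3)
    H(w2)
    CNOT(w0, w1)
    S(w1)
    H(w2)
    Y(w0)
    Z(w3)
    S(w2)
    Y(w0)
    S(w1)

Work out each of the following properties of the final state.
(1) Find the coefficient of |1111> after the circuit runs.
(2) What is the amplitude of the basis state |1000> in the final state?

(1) The final state's coefficient on |1111> equals sqrt(2)*I/4.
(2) The amplitude on |1000> is 0.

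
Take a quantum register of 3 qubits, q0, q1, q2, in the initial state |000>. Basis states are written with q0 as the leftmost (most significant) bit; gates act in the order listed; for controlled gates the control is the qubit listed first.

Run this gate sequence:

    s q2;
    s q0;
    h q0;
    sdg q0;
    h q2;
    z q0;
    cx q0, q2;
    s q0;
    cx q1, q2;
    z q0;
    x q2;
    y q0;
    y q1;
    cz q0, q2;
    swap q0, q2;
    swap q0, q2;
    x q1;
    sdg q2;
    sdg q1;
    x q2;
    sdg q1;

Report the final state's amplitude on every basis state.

The final amplitudes are -I/2 on |000>, 1/2 on |001>, 0 on |010>, 0 on |011>, -I/2 on |100>, -1/2 on |101>, 0 on |110>, 0 on |111>. Key observation: the block from step 15 through step 16 cancels to the identity and can be dropped.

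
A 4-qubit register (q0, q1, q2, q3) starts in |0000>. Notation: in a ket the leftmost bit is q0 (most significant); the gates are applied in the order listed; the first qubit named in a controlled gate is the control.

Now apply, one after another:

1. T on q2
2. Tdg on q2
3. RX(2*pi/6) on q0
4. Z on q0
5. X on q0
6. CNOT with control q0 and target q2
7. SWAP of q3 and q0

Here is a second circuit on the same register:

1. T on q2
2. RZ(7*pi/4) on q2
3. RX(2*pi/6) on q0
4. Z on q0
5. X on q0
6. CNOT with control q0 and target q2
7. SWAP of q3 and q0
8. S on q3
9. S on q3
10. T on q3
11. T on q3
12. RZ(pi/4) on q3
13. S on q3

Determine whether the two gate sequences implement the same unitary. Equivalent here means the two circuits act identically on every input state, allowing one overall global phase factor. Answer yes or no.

No — the two circuits implement different unitaries, even allowing a global phase.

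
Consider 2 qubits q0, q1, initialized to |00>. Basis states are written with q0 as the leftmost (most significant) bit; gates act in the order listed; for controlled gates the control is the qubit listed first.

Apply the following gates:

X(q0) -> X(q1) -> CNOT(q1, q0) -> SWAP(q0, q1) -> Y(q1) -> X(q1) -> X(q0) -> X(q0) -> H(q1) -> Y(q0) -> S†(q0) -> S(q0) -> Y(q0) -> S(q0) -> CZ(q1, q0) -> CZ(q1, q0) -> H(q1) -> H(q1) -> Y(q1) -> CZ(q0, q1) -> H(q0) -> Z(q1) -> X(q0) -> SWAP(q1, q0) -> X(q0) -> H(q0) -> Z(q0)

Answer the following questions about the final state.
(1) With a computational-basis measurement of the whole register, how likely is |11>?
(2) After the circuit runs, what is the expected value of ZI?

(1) The probability of measuring |11> is 1/2.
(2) In the final state, ZI has expectation -1.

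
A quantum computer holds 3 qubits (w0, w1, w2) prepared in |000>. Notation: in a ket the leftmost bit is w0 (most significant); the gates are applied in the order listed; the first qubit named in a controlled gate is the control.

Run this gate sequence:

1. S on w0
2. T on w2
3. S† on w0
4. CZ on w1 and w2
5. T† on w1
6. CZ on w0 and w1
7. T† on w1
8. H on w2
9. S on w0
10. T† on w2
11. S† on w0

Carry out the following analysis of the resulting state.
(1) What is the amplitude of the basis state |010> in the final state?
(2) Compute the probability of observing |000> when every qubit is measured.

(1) The final state's coefficient on |010> equals 0.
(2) Outcome |000> occurs with probability 1/2.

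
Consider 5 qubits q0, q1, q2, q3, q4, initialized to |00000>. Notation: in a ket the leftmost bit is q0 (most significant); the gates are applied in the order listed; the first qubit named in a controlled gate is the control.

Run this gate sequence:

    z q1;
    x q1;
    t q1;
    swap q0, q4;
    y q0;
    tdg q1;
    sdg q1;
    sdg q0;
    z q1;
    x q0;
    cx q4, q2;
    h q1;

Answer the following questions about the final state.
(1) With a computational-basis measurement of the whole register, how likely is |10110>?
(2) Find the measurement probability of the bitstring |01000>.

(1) A full measurement returns |10110> with probability 0.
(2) The probability of measuring |01000> is 1/2.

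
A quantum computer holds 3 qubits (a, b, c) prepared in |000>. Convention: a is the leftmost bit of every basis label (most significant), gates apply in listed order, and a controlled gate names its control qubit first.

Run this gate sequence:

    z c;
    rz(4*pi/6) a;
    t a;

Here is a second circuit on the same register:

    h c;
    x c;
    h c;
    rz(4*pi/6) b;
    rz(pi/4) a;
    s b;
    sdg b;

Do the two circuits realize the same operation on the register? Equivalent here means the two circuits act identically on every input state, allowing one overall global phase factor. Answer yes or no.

No: there is an input state on which the two circuits produce genuinely different outputs (not merely differing by a phase).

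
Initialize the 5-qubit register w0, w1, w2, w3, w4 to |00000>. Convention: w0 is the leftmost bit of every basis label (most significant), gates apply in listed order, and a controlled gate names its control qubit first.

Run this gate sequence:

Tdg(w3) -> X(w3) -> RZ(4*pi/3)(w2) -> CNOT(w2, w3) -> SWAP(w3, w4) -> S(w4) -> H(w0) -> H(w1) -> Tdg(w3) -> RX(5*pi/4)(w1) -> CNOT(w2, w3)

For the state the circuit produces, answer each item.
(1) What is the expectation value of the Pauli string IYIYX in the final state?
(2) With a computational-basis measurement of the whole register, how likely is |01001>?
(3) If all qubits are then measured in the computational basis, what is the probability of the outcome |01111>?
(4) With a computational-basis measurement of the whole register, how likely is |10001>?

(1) The expectation value of IYIYX is 0.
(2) The probability of measuring |01001> is 1/4.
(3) Outcome |01111> occurs with probability 0.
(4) Outcome |10001> occurs with probability 1/4.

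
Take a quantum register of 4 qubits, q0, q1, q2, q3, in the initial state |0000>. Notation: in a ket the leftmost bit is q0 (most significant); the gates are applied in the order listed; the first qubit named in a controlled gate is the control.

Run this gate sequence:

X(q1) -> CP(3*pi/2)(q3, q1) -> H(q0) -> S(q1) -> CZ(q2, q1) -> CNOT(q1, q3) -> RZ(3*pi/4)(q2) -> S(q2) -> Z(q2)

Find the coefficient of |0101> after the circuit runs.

|0101> carries amplitude sqrt(2)*exp(I*pi/8)/2 in the final state.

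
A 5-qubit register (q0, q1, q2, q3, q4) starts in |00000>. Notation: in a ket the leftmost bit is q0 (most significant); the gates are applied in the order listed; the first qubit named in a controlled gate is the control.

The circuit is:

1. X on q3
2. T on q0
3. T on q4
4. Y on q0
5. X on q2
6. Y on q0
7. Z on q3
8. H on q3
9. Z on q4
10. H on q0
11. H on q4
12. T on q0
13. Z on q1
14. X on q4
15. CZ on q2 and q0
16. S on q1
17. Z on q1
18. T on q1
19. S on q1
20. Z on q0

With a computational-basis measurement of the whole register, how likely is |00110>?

Outcome |00110> occurs with probability 1/8.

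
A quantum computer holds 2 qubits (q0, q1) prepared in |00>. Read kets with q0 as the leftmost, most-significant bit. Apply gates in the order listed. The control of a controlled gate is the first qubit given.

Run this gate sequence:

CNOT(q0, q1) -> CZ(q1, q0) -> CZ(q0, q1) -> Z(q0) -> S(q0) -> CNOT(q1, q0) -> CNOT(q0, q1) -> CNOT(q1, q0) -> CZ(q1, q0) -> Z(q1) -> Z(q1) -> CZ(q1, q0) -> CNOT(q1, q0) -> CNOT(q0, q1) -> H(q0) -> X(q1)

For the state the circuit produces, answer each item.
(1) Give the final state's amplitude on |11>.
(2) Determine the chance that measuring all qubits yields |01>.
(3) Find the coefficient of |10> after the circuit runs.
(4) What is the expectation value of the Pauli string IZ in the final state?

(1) The final state's coefficient on |11> equals sqrt(2)/2. Key observation: the block from step 7 through step 14 cancels to the identity and can be dropped.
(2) The probability of measuring |01> is 1/2.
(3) The final state's coefficient on |10> equals 0.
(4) The observable IZ averages to -1.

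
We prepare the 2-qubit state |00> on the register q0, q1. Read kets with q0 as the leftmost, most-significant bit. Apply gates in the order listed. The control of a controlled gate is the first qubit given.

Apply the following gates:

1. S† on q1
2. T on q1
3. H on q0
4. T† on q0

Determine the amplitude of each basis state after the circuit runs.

The resulting statevector has amplitude sqrt(2)/2 on |00>, 0 on |01>, -sqrt(2)*exp(3*I*pi/4)/2 on |10>, 0 on |11>.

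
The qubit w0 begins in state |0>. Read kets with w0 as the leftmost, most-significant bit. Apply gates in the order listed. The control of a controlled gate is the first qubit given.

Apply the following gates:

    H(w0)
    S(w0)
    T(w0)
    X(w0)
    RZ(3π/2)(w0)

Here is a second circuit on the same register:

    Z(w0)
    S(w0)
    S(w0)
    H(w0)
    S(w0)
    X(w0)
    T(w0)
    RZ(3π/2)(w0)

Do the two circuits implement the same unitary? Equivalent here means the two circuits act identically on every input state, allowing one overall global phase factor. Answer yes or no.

No — the two circuits implement different unitaries, even allowing a global phase.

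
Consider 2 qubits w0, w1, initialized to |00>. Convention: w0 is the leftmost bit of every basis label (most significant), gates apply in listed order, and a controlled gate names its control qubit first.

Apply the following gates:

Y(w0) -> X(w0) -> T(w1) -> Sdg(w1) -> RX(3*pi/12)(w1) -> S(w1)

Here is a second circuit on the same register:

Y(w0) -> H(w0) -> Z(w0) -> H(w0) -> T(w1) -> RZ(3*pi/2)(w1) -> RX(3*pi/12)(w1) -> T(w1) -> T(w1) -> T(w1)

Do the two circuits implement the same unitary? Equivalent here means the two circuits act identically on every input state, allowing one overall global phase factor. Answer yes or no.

No, they are not equivalent — no single phase factor reconciles the two unitaries.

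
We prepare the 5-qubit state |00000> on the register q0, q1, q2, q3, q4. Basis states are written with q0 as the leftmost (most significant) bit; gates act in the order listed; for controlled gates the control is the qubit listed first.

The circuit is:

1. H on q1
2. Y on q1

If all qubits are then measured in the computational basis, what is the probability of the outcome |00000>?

The probability of measuring |00000> is 1/2.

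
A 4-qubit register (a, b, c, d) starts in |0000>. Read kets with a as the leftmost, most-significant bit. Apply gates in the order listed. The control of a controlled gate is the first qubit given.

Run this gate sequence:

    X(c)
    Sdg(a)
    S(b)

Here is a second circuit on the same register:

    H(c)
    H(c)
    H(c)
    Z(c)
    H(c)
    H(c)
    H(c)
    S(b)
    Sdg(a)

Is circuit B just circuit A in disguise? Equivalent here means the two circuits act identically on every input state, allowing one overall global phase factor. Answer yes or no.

Yes — the two circuits implement the same unitary up to a global phase.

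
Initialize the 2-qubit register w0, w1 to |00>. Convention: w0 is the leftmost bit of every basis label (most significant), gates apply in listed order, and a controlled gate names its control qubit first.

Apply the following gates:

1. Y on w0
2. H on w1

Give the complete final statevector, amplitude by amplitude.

The final amplitudes are 0 on |00>, 0 on |01>, sqrt(2)*I/2 on |10>, sqrt(2)*I/2 on |11>.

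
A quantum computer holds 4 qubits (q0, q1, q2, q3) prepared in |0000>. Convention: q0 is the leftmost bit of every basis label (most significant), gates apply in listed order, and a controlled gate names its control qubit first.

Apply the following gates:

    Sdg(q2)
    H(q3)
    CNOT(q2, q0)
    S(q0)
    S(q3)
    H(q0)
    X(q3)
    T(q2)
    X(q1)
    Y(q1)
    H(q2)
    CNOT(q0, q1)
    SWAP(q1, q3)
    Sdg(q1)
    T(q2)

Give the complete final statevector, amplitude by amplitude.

The final amplitudes are sqrt(2)/4 on |0000>, 0 on |0001>, sqrt(2)*exp(I*pi/4)/4 on |0010>, 0 on |0011>, -sqrt(2)/4 on |0100>, 0 on |0101>, -sqrt(2)*exp(I*pi/4)/4 on |0110>, 0 on |0111>, 0 on |1000>, sqrt(2)/4 on |1001>, 0 on |1010>, sqrt(2)*exp(I*pi/4)/4 on |1011>, 0 on |1100>, -sqrt(2)/4 on |1101>, 0 on |1110>, -sqrt(2)*exp(I*pi/4)/4 on |1111>.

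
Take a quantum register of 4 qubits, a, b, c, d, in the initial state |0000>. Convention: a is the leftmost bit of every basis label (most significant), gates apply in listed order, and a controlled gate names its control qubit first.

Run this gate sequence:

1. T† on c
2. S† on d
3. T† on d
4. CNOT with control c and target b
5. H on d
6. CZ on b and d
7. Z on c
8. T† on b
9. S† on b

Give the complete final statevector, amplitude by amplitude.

After the circuit, the state carries amplitude sqrt(2)/2 on |0000>, sqrt(2)/2 on |0001>, and 0 on every other basis state.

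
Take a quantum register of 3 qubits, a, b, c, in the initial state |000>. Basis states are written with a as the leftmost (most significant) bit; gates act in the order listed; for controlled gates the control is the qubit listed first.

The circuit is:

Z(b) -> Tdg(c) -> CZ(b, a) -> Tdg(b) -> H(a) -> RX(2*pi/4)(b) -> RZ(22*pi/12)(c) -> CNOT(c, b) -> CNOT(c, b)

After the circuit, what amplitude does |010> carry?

The amplitude on |010> is exp(7*I*pi/12)/2.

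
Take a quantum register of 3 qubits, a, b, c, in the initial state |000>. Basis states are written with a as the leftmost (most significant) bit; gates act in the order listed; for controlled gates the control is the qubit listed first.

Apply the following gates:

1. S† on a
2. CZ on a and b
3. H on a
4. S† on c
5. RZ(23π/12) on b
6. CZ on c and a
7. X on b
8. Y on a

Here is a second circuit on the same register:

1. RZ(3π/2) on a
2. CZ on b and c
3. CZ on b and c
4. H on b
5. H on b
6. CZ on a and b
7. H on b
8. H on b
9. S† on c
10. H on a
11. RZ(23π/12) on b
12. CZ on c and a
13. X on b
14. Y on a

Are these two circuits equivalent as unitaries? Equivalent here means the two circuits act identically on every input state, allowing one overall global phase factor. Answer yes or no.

Yes, they are equivalent — the unitaries differ by at most a global phase.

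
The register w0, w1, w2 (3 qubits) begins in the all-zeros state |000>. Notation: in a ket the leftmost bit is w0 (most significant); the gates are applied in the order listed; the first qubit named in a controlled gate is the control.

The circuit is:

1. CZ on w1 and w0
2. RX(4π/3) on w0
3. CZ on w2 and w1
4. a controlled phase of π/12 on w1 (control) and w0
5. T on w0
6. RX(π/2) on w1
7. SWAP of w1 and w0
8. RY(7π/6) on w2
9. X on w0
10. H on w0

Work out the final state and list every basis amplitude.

After the circuit, the state carries amplitude (1 - I)*(-sqrt(2) + sqrt(6))/16 on |000>, -(1 - I)*(sqrt(2) + sqrt(6))/16 on |001>, (-sqrt(6) + 3*sqrt(2) - sqrt(6)*I + 3*sqrt(2)*I)*exp(I*pi/4)/16 on |010>, (-3*sqrt(2) - sqrt(6) - 3*sqrt(2)*I - sqrt(6)*I)*exp(I*pi/4)/16 on |011>, I*(1 - I)*(-sqrt(6) + sqrt(2))/16 on |100>, I*(1 - I)*(sqrt(2) + sqrt(6))/16 on |101>, 3/8 - sqrt(3)/8 on |110>, -3/8 - sqrt(3)/8 on |111>.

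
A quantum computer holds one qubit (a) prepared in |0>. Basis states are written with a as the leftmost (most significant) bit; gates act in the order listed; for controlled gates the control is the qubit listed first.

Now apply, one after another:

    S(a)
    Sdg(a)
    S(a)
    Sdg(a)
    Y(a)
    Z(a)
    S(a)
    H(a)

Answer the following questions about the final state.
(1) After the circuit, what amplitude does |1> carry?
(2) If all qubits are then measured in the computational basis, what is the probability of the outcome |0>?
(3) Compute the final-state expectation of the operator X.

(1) |1> carries amplitude -sqrt(2)/2 in the final state. Key observation: steps 1-4 multiply out to the identity, so the circuit reduces to the remaining gates.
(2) A full measurement returns |0> with probability 1/2.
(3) The observable X averages to -1.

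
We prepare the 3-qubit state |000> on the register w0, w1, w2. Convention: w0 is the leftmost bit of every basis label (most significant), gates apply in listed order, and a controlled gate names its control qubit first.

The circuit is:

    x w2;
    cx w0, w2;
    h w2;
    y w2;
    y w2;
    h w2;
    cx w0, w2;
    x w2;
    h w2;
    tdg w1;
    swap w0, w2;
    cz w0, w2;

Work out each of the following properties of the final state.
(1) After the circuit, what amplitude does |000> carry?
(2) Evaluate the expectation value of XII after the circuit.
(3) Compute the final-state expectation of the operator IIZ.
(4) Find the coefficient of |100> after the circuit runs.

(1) |000> carries amplitude sqrt(2)/2 in the final state. Key observation: steps 1-8 multiply out to the identity, so the circuit reduces to the remaining gates.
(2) The expectation value of XII is 1.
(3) The observable IIZ averages to 1.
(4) The amplitude on |100> is sqrt(2)/2.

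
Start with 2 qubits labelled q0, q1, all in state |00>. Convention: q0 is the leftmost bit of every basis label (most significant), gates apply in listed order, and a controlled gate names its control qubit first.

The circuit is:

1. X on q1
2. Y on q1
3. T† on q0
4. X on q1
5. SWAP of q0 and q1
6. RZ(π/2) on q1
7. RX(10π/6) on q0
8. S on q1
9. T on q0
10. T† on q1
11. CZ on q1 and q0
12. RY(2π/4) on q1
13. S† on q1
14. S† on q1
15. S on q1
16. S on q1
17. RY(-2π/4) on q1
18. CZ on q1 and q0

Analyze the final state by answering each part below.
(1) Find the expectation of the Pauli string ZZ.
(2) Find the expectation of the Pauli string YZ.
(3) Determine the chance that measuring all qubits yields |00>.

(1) The observable ZZ averages to -1/2.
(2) The observable YZ averages to -sqrt(6)/4.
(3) Outcome |00> occurs with probability 1/4.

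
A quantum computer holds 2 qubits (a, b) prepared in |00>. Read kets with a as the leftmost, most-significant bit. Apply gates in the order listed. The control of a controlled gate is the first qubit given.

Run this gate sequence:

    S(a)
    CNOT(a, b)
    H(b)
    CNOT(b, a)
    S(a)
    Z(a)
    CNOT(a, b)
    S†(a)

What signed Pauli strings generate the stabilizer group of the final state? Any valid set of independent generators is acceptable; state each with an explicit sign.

The final state is stabilized by the group generated by -XI, +IZ; other independent generating sets are equally valid.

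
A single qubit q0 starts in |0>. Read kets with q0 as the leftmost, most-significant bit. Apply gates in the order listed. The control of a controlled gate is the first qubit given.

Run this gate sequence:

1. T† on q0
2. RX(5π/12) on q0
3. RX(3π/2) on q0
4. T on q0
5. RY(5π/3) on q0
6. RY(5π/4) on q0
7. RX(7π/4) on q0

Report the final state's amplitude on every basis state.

The resulting statevector has amplitude -sqrt(6*sqrt(2) + 12)/16 - sqrt(sqrt(2) + 2)/8 + sqrt(2 - sqrt(2))/8 + sqrt(4 - 2*sqrt(2))/8 + sqrt(2*sqrt(2) + 4)/16 - I*sqrt(2*sqrt(2) + 4)/8 - sqrt(sqrt(2) + 2)*exp(I*pi/4)/8 - sqrt(sqrt(2) + 2)*exp(3*I*pi/4)/8 - I*sqrt(12 - 6*sqrt(2))/16 - sqrt(2*sqrt(2) + 4)*exp(3*I*pi/4)/16 - I*sqrt(2 - sqrt(2))/8 - sqrt(12 - 6*sqrt(2))*exp(I*pi/4)/16 - I*sqrt(4 - 2*sqrt(2))/16 - sqrt(4 - 2*sqrt(2))*exp(I*pi/4)/16 + sqrt(2 - sqrt(2))*exp(3*I*pi/4)/8 + sqrt(2 - sqrt(2))*exp(I*pi/4)/8 + sqrt(4 - 2*sqrt(2))*exp(3*I*pi/4)/8 + sqrt(6*sqrt(2) + 12)*exp(3*I*pi/4)/16 + I*sqrt(sqrt(2) + 2)/8 + sqrt(2*sqrt(2) + 4)*exp(I*pi/4)/8 on |0>, -sqrt(6*sqrt(2) + 12)/16 - sqrt(sqrt(2) + 2)/8 - sqrt(2*sqrt(2) + 4)/16 - sqrt(4 - 2*sqrt(2))/8 - sqrt(2 - sqrt(2))/8 - sqrt(2*sqrt(2) + 4)*exp(I*pi/4)/8 - I*sqrt(sqrt(2) + 2)/8 - sqrt(sqrt(2) + 2)*exp(3*I*pi/4)/8 - I*sqrt(12 - 6*sqrt(2))/16 - sqrt(4 - 2*sqrt(2))*exp(3*I*pi/4)/8 - I*sqrt(2 - sqrt(2))/8 - sqrt(12 - 6*sqrt(2))*exp(I*pi/4)/16 - sqrt(2 - sqrt(2))*exp(3*I*pi/4)/8 + sqrt(4 - 2*sqrt(2))*exp(I*pi/4)/16 + I*sqrt(4 - 2*sqrt(2))/16 + sqrt(2 - sqrt(2))*exp(I*pi/4)/8 + sqrt(2*sqrt(2) + 4)*exp(3*I*pi/4)/16 + sqrt(sqrt(2) + 2)*exp(I*pi/4)/8 + sqrt(6*sqrt(2) + 12)*exp(3*I*pi/4)/16 + I*sqrt(2*sqrt(2) + 4)/8 on |1>.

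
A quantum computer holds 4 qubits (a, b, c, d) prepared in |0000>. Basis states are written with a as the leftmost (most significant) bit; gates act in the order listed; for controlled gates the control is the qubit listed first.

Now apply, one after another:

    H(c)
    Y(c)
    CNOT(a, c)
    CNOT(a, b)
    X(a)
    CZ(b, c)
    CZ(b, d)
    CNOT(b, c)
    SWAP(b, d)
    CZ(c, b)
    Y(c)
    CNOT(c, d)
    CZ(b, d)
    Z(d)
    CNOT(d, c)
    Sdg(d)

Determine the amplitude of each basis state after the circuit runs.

The resulting statevector has amplitude sqrt(2)/2 on |1000>, sqrt(2)*I/2 on |1001>, and 0 on every other basis state.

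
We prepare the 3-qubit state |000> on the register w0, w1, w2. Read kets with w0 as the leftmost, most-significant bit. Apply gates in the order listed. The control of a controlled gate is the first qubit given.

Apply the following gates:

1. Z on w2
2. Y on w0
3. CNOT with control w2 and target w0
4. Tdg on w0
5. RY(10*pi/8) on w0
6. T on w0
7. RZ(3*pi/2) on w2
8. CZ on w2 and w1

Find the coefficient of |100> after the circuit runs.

The amplitude on |100> is sqrt(2 - sqrt(2))*exp(3*I*pi/4)/2.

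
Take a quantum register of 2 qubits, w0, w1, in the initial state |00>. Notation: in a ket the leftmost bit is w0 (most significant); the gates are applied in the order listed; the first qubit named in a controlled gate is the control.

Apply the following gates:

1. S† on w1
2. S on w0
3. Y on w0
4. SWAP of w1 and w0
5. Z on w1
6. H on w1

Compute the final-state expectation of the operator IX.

The observable IX averages to -1.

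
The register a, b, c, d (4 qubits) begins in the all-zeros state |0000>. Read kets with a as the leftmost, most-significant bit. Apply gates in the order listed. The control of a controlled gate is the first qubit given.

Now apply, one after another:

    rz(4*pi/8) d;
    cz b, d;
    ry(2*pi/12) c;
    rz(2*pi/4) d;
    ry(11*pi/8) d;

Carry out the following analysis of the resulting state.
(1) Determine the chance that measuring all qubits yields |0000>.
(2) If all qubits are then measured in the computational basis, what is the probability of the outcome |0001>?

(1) A full measurement returns |0000> with probability (2 - sqrt(2 - sqrt(2)))*(sqrt(3) + 2)/16.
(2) A full measurement returns |0001> with probability (sqrt(3) + 2)*(sqrt(2 - sqrt(2)) + 2)/16.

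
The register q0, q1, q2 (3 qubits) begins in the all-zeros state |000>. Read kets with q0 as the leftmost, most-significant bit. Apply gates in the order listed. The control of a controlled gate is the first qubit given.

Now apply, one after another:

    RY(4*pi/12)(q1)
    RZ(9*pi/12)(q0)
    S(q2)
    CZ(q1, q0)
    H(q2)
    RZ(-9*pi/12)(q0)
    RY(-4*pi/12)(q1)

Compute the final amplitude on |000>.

The final state's coefficient on |000> equals sqrt(2)/2.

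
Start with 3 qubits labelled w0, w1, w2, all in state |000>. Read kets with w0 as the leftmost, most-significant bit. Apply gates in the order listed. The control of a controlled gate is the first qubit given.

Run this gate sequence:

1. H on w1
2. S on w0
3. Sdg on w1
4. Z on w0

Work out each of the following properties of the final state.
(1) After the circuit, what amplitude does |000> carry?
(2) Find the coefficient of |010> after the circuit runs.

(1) The amplitude on |000> is sqrt(2)/2.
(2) The final state's coefficient on |010> equals -sqrt(2)*I/2.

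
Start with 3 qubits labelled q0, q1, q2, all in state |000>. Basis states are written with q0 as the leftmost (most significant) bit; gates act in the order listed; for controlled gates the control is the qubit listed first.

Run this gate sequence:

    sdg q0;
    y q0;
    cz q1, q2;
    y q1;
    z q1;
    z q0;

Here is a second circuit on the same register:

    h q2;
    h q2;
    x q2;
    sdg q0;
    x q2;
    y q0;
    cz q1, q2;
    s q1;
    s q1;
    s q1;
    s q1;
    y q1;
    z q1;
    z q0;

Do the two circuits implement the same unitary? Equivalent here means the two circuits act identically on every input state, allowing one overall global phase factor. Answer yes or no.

Yes — the two circuits implement the same unitary up to a global phase.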